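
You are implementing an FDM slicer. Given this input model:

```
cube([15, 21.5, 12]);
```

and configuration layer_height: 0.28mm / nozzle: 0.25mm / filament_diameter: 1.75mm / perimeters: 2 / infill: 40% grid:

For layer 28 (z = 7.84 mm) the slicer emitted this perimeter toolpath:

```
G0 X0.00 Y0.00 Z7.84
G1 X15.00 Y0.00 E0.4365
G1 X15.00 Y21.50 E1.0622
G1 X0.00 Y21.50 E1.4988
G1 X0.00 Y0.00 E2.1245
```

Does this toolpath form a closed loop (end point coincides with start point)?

Start point (G0): (0.00, 0.00). End point (last G1): the path returns to the start — closed.

yes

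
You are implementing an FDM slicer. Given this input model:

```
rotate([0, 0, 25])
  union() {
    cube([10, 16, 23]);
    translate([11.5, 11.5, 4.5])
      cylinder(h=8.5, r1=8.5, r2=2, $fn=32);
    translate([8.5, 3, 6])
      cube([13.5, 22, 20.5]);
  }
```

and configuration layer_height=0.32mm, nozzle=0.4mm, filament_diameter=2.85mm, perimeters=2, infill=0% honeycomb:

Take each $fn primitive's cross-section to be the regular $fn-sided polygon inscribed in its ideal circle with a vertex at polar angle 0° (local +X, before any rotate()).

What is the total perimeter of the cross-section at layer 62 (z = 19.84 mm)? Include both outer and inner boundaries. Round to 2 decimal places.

At z = 19.84 mm: the 10×16 cube contributes its full rectangle (perimeter 52.00 mm); the cone at (11.5, 11.5) is not intersected at this z (z outside [4.5, 13]); the 13.5×22 cube at (8.5, 3) contributes its full rectangle (perimeter 71.00 mm); Combining (union): the regions partially overlap (shared area 19.50 mm²), so the edge portions inside another operand are dropped and the merged outline is re-measured after clipping — boundary = 94.00 mm; (rotated 25° about Z; rotation is an isometry so areas/perimeters/island counts are preserved). Overall, the cross-section is a single solid region. Total boundary length (outer) = 94.00 mm.

94.00 mm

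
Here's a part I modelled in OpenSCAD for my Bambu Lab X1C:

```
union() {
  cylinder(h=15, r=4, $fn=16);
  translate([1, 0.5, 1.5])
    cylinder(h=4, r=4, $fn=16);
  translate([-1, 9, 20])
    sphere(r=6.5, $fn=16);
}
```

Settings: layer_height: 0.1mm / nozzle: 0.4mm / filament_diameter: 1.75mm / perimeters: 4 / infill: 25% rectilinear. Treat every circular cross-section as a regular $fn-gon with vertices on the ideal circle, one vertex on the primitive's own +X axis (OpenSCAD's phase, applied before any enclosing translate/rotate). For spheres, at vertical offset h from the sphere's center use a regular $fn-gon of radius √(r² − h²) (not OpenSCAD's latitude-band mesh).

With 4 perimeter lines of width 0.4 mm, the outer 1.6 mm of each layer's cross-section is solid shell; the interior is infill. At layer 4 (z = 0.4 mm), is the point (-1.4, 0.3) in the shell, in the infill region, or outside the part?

infill

At z = 0.4 mm: the r=4 cylinder contributes a regular 16-gon of circumradius 4; the cylinder at (1, 0.5) is absent (z outside [1.5, 5.5]); the sphere at (-1, 9) is absent (|z−center|=19.600 > r=6.5); Combining (union): only the r=4 cylinder is present, so the union is just that shape — 1 connected region. Overall, the cross-section is a single solid region. The nearest boundary edge runs (-3.70, 1.53)→(-4.00, 0.00); distance from the point to it = 2.49 mm. The point is inside the cross-section and 2.49 mm from the nearest boundary — more than the 1.6 mm shell width (4 × 0.4), so it's in the infill interior.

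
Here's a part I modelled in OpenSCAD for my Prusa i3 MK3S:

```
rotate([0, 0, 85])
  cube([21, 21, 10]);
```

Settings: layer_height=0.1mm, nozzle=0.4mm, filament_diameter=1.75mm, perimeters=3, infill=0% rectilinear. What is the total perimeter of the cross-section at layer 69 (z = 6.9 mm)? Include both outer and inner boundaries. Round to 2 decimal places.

At z = 6.9 mm: the 21×21 cube contributes its full rectangle (perimeter 84.00 mm); (whole slice rotated 85° about Z — lengths, areas and connectivity unchanged). Overall, the cross-section is a single solid region. Total boundary length (outer) = 84.00 mm.

84.00 mm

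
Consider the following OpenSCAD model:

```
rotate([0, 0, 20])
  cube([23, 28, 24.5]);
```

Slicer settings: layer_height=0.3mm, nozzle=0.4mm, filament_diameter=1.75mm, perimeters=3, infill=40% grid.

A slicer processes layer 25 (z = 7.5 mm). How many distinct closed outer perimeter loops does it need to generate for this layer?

1

At z = 7.5 mm: the 23×28 cube contributes its full rectangle; (rotated 20° about Z; rotation is an isometry so areas/perimeters/island counts are preserved). The result has 1 disconnected region.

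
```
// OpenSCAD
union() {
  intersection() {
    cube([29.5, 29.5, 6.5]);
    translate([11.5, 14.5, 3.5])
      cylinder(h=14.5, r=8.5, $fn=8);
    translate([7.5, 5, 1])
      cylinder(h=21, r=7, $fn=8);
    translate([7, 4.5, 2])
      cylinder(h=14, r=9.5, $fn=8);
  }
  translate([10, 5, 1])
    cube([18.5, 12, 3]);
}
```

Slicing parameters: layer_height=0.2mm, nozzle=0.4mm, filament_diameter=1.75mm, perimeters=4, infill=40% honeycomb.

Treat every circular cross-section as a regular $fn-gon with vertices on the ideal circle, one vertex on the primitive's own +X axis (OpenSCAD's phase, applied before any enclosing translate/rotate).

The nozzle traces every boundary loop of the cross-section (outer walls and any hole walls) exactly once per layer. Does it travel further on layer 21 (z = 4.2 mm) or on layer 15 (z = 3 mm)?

Layer 21 (z = 4.2): the 29.5×29.5 cube contributes its full rectangle (perimeter 118.00 mm); the cylinder at (11.5, 14.5): section is a regular 8-gon, circumradius r=8.5 (perimeter = 2·8·8.500·sin(180°/8) = 52.04 mm); the r=7 cylinder at (7.5, 5) contributes a regular 8-gon of circumradius 7 (perimeter = 2·8·7.000·sin(180°/8) = 42.86 mm); the r=9.5 cylinder at (7, 4.5) contributes a regular 8-gon of circumradius 9.5 (perimeter = 2·8·9.500·sin(180°/8) = 58.17 mm); Keeping only the common overlap: the r=8.5 cylinder at (11.5, 14.5) lies inside the 29.5×29.5 cube, so the common part is the r=8.5 cylinder at (11.5, 14.5) itself; the r=7 cylinder at (7.5, 5) partially overlaps the running intersection; clipping to the common part keeps 31.68 mm²; the running intersection lies inside the r=9.5 cylinder at (7, 4.5), so it is kept whole — boundary = 23.21 mm; the cube at (10, 5) is absent (z outside [1, 4]); Taking the union: only the result so far is present, so the union is just that shape — boundary = 23.21 mm. So its perimeter = 23.21 mm. Layer 15 (z = 3): the cube is present — its section is the full 29.5×29.5 rectangle (perimeter 118.00 mm); the cylinder at (11.5, 14.5) is absent (z outside [3.5, 18]); the cylinder at (7.5, 5): section is a regular 8-gon, circumradius r=7 (perimeter = 2·8·7.000·sin(180°/8) = 42.86 mm); the r=9.5 cylinder at (7, 4.5) gives a regular 8-gon of circumradius 9.5 (constant along its height) (perimeter = 2·8·9.500·sin(180°/8) = 58.17 mm); After intersecting: at least one operand is absent at this height, so nothing remains; the 18.5×12 cube at (10, 5) contributes its full rectangle (perimeter 61.00 mm); Merging all regions: only the 18.5×12 cube at (10, 5) is present, so the union is just that shape — boundary = 61.00 mm. So its perimeter = 61.00 mm. Layer 15 is larger (61.00 vs 23.21 mm).

layer 15 (z = 3 mm)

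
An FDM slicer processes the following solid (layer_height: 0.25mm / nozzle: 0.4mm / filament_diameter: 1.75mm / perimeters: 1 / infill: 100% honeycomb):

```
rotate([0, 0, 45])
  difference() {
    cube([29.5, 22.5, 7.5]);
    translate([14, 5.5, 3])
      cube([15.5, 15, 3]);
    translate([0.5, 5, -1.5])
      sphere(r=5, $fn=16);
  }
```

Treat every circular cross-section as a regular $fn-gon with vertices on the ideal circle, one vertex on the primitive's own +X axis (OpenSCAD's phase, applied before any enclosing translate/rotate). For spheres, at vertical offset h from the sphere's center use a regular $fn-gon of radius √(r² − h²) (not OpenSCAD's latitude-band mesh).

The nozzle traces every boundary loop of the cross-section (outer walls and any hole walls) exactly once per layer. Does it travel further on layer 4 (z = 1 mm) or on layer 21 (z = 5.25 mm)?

layer 21 (z = 5.25 mm)

Layer 4 (z = 1): the cube is present — its section is the full 29.5×22.5 rectangle (perimeter 104.00 mm); the cube at (14, 5.5) is not intersected at this z (z outside [3, 6]); the sphere at (0.5, 5): section is a regular 16-gon, circumradius = √(r²−h²) = √(5²−2.5²) = 4.330 (perimeter = 2·16·4.330·sin(180°/16) = 27.03 mm); Subtracting the remaining from the first: starting from the 29.5×22.5 cube, the r=5 sphere at (0.5, 5) partially overlaps it — only the 32.98 mm² overlap (of its 57.40 mm²) is removed, clipping the outline — boundary = 110.07 mm; (rotated 45° about Z; rotation is an isometry so areas/perimeters/island counts are preserved). So its perimeter = 110.07 mm. Layer 21 (z = 5.25): the cube is present — its section is the full 29.5×22.5 rectangle (perimeter 104.00 mm); the 15.5×15 cube at (14, 5.5) contributes its full rectangle (perimeter 61.00 mm); the sphere at (0.5, 5) does not reach this height (|z−center|=6.750 > r=5); Taking the first minus the rest: starting from the 29.5×22.5 cube, the 15.5×15 cube at (14, 5.5) lies inside it touching the edge (removes its full 232.50 mm²) — boundary = 135.00 mm; (whole slice rotated 45° about Z — lengths, areas and connectivity unchanged). So its perimeter = 135.00 mm. Layer 21 is larger (135.00 vs 110.07 mm).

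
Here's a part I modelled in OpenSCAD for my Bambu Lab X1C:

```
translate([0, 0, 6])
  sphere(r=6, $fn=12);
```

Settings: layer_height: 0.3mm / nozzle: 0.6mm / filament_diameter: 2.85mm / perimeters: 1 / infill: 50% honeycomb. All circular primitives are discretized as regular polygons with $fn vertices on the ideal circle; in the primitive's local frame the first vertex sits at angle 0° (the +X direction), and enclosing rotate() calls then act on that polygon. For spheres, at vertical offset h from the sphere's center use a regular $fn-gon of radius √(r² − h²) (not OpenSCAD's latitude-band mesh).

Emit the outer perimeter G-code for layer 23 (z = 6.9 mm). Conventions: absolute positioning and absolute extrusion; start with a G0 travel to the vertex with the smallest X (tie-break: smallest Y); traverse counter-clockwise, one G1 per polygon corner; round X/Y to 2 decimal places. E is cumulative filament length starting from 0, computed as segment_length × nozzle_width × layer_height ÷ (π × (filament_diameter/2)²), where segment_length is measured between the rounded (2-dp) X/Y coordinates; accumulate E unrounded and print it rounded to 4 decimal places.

At z = 6.9 mm: the r=6 sphere slices to a regular 12-gon of circumradius 5.932 (√(r²−h²) with h=0.9 from center). The outline is a single polygon with 12 vertices. Extrusion per mm of travel: 0.6 × 0.3 / (π × 1.425²) = 0.028216. Accumulating E over each segment gives final E = 1.0401.

G0 X-5.93 Y0.00 Z6.90
G1 X-5.14 Y-2.97 E0.0867
G1 X-2.97 Y-5.14 E0.1733
G1 X0.00 Y-5.93 E0.2600
G1 X2.97 Y-5.14 E0.3467
G1 X5.14 Y-2.97 E0.4333
G1 X5.93 Y0.00 E0.5200
G1 X5.14 Y2.97 E0.6068
G1 X2.97 Y5.14 E0.6933
G1 X0.00 Y5.93 E0.7801
G1 X-2.97 Y5.14 E0.8668
G1 X-5.14 Y2.97 E0.9534
G1 X-5.93 Y0.00 E1.0401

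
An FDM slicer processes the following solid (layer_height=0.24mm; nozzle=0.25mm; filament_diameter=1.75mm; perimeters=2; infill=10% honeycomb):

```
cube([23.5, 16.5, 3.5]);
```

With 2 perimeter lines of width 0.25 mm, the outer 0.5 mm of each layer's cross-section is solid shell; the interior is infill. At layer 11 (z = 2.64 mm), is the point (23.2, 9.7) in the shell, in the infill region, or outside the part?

shell

At z = 2.64 mm: the 23.5×16.5 cube contributes its full rectangle. Overall, the cross-section is a single solid region. The nearest boundary edge runs (23.50, 0.00)→(23.50, 16.50); distance from the point to it = 0.30 mm. The point is inside the cross-section, 0.30 mm from the nearest boundary — within the 0.5 mm shell band (2 × 0.25).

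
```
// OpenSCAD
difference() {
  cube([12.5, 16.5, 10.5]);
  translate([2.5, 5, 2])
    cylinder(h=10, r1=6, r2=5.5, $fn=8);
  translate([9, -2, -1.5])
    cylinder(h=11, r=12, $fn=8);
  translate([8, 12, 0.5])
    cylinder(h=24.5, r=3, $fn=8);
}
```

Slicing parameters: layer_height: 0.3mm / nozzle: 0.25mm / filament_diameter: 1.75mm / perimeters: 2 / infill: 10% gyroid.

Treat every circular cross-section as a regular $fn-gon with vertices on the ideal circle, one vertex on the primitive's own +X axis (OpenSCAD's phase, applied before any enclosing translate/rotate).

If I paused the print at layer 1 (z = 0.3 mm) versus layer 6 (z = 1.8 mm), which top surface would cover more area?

layer 1 (z = 0.3 mm)

Layer 1 (z = 0.3): the 12.5×16.5 cube contributes its full rectangle (area 206.25 mm²); the cone at (2.5, 5) does not reach this height (z outside [2, 12]); the cylinder at (9, -2): section is a regular 8-gon, circumradius r=12 (area = (8/2)·12.000²·sin(360°/8) = 407.29 mm²); the cylinder at (8, 12) is not intersected at this z (z outside [0.5, 25]); Taking the first minus the rest: starting from the 12.5×16.5 cube (206.25 mm²), the r=12 cylinder at (9, -2) partially overlaps it — only the 105.42 mm² overlap (of its 407.29 mm²) is removed, clipping the outline — area = 100.83 mm². So its area = 100.83 mm². Layer 6 (z = 1.8): the cube is present — its section is the full 12.5×16.5 rectangle (area 206.25 mm²); the cone at (2.5, 5) does not reach this height (z outside [2, 12]); the r=12 cylinder at (9, -2) contributes a regular 8-gon of circumradius 12 (area = (8/2)·12.000²·sin(360°/8) = 407.29 mm²); the r=3 cylinder at (8, 12) contributes a regular 8-gon of circumradius 3 (area = (8/2)·3.000²·sin(360°/8) = 25.46 mm²); Taking the first minus the rest: starting from the 12.5×16.5 cube (206.25 mm²), the r=12 cylinder at (9, -2) partially overlaps it — only the 105.42 mm² overlap (of its 407.29 mm²) is removed, clipping the outline; the r=3 cylinder at (8, 12) partially overlaps it — only the 24.46 mm² overlap (of its 25.46 mm²) is removed, clipping the outline — area = 76.37 mm². So its area = 76.37 mm². Layer 1 is larger (100.83 vs 76.37 mm²).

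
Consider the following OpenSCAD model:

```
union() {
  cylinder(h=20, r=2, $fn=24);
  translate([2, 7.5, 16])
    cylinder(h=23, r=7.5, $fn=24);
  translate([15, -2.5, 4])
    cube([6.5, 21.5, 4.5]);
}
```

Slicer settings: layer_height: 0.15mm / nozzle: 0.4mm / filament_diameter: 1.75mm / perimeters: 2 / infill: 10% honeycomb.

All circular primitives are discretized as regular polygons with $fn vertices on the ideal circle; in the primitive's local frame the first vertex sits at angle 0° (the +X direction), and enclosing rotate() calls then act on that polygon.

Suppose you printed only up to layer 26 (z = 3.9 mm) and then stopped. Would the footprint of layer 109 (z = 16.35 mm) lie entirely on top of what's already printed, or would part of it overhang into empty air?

part overhangs

Compare the two slices. At z = 3.9: the cylinder: section is a regular 24-gon, circumradius r=2 (area = (24/2)·2.000²·sin(360°/24) = 12.42 mm²); the cylinder at (2, 7.5) is not intersected at this z (z outside [16, 39]); the cube at (15, -2.5) is not intersected at this z (z outside [4, 8.5]); Combining (union): only the r=2 cylinder is present, so the union is just that shape — area = 12.42 mm². At z = 16.35: the r=2 cylinder contributes a regular 24-gon of circumradius 2 (area = (24/2)·2.000²·sin(360°/24) = 12.42 mm²); the cylinder at (2, 7.5): section is a regular 24-gon, circumradius r=7.5 (area = (24/2)·7.500²·sin(360°/24) = 174.70 mm²); the cube at (15, -2.5) is not intersected at this z (z outside [4, 8.5]); Merging all regions: the regions partially overlap — summed areas 187.13 mm² minus the doubly-counted overlap 4.67 mm² gives 182.45 mm² — area = 182.45 mm². Checking containment: at z = 16.35 the cross-section extends beyond the z = 3.9 cross-section by about 170.03 mm².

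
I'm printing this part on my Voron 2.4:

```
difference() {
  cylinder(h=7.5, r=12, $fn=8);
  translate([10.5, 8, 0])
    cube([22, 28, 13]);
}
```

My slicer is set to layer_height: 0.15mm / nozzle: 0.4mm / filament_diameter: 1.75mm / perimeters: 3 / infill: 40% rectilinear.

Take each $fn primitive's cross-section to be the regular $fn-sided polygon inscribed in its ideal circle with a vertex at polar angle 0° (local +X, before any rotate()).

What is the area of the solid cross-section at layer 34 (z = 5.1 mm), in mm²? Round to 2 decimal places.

At z = 5.1 mm: the r=12 cylinder contributes a regular 8-gon of circumradius 12 (area = (8/2)·12.000²·sin(360°/8) = 407.29 mm²); the 22×28 cube at (10.5, 8) contributes its full rectangle (area 616.00 mm²); Subtracting the remaining from the first: starting from the r=12 cylinder (407.29 mm²), the 22×28 cube at (10.5, 8) misses the remaining region (no effect) — area = 407.29 mm². Overall, the cross-section is a single solid region. Net area = 407.29 mm².

407.29 mm²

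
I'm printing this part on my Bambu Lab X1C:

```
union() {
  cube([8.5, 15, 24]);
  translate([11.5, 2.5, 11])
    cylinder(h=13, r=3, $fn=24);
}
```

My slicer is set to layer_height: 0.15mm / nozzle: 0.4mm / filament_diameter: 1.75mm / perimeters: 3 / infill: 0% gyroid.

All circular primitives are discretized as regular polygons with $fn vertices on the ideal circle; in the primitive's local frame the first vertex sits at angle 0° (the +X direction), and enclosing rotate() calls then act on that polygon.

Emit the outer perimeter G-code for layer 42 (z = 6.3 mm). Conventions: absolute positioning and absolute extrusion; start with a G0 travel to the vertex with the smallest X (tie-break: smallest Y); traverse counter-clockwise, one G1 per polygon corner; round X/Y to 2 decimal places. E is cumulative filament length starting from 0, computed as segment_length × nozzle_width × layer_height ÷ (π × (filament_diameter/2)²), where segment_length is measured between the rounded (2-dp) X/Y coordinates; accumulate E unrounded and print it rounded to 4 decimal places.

At z = 6.3 mm: the cube is present — its section is the full 8.5×15 rectangle; the cylinder at (11.5, 2.5) is not intersected at this z (z outside [11, 24]); Combining (union): only the 8.5×15 cube is present, so the union is just that shape — 1 connected region. The outline is a single polygon with 4 vertices. Extrusion per mm of travel: 0.4 × 0.15 / (π × 0.875²) = 0.024945. Accumulating E over each segment gives final E = 1.1724.

G0 X0.00 Y0.00 Z6.30
G1 X8.50 Y0.00 E0.2120
G1 X8.50 Y15.00 E0.5862
G1 X0.00 Y15.00 E0.7982
G1 X0.00 Y0.00 E1.1724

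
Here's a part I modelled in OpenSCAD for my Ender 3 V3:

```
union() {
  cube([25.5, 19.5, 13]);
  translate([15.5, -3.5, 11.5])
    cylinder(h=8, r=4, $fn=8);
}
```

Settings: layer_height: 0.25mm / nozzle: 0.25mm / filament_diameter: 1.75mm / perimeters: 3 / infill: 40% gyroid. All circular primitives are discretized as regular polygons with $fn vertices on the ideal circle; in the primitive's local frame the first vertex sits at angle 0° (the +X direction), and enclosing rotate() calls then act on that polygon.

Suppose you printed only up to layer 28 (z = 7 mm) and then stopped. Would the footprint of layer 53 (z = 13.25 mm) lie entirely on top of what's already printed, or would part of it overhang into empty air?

Compare the two slices. At z = 7: the 25.5×19.5 cube contributes its full rectangle (area 497.25 mm²); the cylinder at (15.5, -3.5) does not reach this height (z outside [11.5, 19.5]); Merging all regions: only the 25.5×19.5 cube is present, so the union is just that shape — area = 497.25 mm². At z = 13.25: the cube is not intersected at this z (z outside [0, 13]); the r=4 cylinder at (15.5, -3.5) contributes a regular 8-gon of circumradius 4 (area = (8/2)·4.000²·sin(360°/8) = 45.25 mm²); Taking the union: only the r=4 cylinder at (15.5, -3.5) is present, so the union is just that shape — area = 45.25 mm². Checking containment: at z = 13.25 the cross-section extends beyond the z = 7 cross-section by about 44.65 mm².

part overhangs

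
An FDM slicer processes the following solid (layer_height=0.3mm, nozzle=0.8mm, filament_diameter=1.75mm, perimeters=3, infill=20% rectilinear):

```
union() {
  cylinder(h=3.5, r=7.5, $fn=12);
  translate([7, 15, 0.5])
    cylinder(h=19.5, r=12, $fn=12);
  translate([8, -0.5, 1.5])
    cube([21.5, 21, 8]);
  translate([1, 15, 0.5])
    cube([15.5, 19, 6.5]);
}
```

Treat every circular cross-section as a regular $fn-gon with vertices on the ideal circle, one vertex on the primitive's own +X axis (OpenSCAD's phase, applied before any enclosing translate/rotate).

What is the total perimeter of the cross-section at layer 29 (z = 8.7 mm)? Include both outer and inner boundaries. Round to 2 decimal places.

109.49 mm

At z = 8.7 mm: the cylinder is absent (z outside [0, 3.5]); the r=12 cylinder at (7, 15) gives a regular 12-gon of circumradius 12 (constant along its height) (perimeter = 2·12·12.000·sin(180°/12) = 74.54 mm); the cube at (8, -0.5) is present — its section is the full 21.5×21 rectangle (perimeter 85.00 mm); the cube at (1, 15) is absent (z outside [0.5, 7]); Taking the union: the regions partially overlap (shared area 152.58 mm²), so the edge portions inside another operand are dropped and the merged outline is re-measured after clipping — boundary = 109.49 mm. Overall, the cross-section is a single solid region. Total boundary length (outer) = 109.49 mm.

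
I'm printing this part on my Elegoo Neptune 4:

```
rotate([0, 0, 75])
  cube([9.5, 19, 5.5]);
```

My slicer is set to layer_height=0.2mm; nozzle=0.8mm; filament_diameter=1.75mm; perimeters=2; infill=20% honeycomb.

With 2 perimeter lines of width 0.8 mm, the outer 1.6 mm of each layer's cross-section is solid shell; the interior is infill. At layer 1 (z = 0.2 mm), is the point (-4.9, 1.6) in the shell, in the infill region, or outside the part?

shell

At z = 0.2 mm: the cube (footprint 9.5×19) is included at this height; (whole slice rotated 75° about Z — lengths, areas and connectivity unchanged). Overall, the cross-section is a single solid region. Undo the 75° rotation: the query point maps to (0.277, 5.147) in the un-rotated model frame. The nearest boundary edge runs (0.00, 19.00)→(0.00, 0.00); distance from the point to it = 0.28 mm. The point is inside the cross-section, 0.28 mm from the nearest boundary — within the 1.6 mm shell band (2 × 0.8).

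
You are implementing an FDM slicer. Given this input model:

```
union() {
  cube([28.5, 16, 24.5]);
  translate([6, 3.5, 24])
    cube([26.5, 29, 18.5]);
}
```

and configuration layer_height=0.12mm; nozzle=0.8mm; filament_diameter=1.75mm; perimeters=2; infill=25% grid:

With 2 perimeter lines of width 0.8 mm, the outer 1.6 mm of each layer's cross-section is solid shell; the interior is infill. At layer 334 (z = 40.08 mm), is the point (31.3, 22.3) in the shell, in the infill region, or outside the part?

shell

At z = 40.08 mm: the cube is not intersected at this z (z outside [0, 24.5]); the cube at (6, 3.5) is present — its section is the full 26.5×29 rectangle; Taking the union: only the 26.5×29 cube at (6, 3.5) is present, so the union is just that shape — 1 connected region. Overall, the cross-section is a single solid region. The nearest boundary edge runs (32.50, 3.50)→(32.50, 32.50); distance from the point to it = 1.20 mm. The point is inside the cross-section, 1.20 mm from the nearest boundary — within the 1.6 mm shell band (2 × 0.8).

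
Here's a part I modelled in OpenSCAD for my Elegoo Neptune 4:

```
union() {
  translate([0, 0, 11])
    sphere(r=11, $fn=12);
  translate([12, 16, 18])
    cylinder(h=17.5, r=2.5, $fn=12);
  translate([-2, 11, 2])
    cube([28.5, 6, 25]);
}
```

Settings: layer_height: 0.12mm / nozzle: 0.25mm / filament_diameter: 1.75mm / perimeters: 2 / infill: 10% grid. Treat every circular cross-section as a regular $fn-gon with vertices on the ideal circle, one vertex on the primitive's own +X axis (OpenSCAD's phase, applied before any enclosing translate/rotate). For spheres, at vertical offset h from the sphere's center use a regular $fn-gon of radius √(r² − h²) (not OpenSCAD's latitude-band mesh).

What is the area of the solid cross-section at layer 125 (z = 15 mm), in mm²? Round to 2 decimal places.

At z = 15 mm: the sphere: section is a regular 12-gon, circumradius = √(r²−h²) = √(11²−4²) = 10.247 (area = (12/2)·10.247²·sin(360°/12) = 315.00 mm²); the cylinder at (12, 16) is absent (z outside [18, 35.5]); the cube at (-2, 11) is present — its section is the full 28.5×6 rectangle (area 171.00 mm²); Combining (union): the 2 present regions are separate (no shared area or edge), so areas and boundary lengths simply add and each stays a separate island — area = 486.00 mm². Overall, the cross-section has 2 separate islands. Net area = 486.00 mm².

486.00 mm²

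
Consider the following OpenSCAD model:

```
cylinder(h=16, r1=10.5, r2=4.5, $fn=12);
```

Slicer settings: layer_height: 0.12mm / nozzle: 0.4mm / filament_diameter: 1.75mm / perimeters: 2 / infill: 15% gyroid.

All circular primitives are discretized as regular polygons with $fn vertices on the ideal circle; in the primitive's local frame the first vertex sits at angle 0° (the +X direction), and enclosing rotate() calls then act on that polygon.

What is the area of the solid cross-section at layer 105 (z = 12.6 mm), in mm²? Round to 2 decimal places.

At z = 12.6 mm: the cone: at t=0.787 of its height the radius interpolates to r₁+(r₂−r₁)t = 5.775, giving a regular 12-gon of that circumradius (area = (12/2)·5.775²·sin(360°/12) = 100.05 mm²). Overall, the cross-section is a single solid region. Net area = 100.05 mm².

100.05 mm²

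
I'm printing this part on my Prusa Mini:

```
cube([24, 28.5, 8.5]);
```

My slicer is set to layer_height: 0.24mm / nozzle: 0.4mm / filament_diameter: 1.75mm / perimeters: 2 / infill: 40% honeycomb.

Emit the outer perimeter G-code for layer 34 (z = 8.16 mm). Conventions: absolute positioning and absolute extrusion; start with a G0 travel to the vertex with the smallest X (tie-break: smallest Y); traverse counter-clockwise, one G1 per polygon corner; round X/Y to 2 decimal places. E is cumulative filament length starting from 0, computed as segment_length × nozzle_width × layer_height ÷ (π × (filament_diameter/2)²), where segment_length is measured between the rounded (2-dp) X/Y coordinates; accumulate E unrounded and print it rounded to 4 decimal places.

G0 X0.00 Y0.00 Z8.16
G1 X24.00 Y0.00 E0.9579
G1 X24.00 Y28.50 E2.0954
G1 X0.00 Y28.50 E3.0533
G1 X0.00 Y0.00 E4.1908

At z = 8.16 mm: the cube (footprint 24×28.5) is included at this height. The outline is a single polygon with 4 vertices. Extrusion per mm of travel: 0.4 × 0.24 / (π × 0.875²) = 0.039912. Accumulating E over each segment gives final E = 4.1908.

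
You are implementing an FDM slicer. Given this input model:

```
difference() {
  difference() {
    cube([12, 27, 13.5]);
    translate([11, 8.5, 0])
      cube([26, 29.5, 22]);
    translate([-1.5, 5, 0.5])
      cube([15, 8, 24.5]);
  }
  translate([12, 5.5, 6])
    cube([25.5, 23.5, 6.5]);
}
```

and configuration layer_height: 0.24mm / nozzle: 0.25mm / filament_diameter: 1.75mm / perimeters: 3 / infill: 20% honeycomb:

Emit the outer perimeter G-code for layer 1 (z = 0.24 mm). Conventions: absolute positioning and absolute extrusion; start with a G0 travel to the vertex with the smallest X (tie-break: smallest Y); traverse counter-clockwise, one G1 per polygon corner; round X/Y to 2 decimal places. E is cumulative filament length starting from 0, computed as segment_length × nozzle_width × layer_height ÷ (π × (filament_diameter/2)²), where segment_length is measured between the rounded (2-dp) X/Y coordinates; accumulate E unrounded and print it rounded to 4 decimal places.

G0 X0.00 Y0.00 Z0.24
G1 X12.00 Y0.00 E0.2993
G1 X12.00 Y8.50 E0.5114
G1 X11.00 Y8.50 E0.5363
G1 X11.00 Y27.00 E0.9978
G1 X0.00 Y27.00 E1.2722
G1 X0.00 Y0.00 E1.9457

At z = 0.24 mm: the 12×27 cube contributes its full rectangle; the cube at (11, 8.5) is present — its section is the full 26×29.5 rectangle; the cube at (-1.5, 5) does not reach this height (z outside [0.5, 25]); Subtracting the remaining from the first: starting from the 12×27 cube, the 26×29.5 cube at (11, 8.5) partially overlaps it — only the 18.50 mm² overlap (of its 767.00 mm²) is removed, clipping the outline — 1 connected region; the cube at (12, 5.5) is not intersected at this z (z outside [6, 12.5]); Taking the first minus the rest: none of the subtracted shapes is present at this height, so the result so far is unchanged — 1 connected region. The outline is a single polygon with 6 vertices. Extrusion per mm of travel: 0.25 × 0.24 / (π × 0.875²) = 0.024945. Accumulating E over each segment gives final E = 1.9457.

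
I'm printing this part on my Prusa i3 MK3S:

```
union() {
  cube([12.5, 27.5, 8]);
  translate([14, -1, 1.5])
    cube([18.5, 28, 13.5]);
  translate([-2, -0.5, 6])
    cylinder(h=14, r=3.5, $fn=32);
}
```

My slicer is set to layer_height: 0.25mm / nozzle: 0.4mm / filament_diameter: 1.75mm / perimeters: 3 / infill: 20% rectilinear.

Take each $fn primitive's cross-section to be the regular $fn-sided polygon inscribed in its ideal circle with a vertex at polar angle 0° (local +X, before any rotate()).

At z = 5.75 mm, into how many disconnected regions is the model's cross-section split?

2

At z = 5.75 mm: the 12.5×27.5 cube contributes its full rectangle; the cube at (14, -1) (footprint 18.5×28) is included at this height; the cylinder at (-2, -0.5) is absent (z outside [6, 20]); Merging all regions: the 2 present regions are separate (no shared area or edge), so areas and boundary lengths simply add and each stays a separate island — 2 connected regions. The result has 2 disconnected regions.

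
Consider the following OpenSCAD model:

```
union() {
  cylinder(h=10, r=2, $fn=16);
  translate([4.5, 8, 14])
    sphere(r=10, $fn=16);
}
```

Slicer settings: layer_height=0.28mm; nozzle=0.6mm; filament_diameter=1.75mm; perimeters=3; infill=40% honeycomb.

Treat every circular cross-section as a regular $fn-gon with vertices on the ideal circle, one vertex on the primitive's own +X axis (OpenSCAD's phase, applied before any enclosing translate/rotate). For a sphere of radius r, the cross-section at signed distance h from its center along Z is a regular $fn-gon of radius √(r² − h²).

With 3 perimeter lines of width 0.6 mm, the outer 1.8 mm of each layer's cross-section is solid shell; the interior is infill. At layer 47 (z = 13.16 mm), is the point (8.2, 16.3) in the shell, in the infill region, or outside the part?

shell

At z = 13.16 mm: the cylinder is not intersected at this z (z outside [0, 10]); the sphere at (4.5, 8): section is a regular 16-gon, circumradius = √(r²−h²) = √(10²−0.84²) = 9.965; Taking the union: only the r=10 sphere at (4.5, 8) is present, so the union is just that shape — 1 connected region. Overall, the cross-section is a single solid region. The nearest boundary edge runs (11.55, 15.05)→(8.31, 17.21); distance from the point to it = 0.82 mm. The point is inside the cross-section, 0.82 mm from the nearest boundary — within the 1.8 mm shell band (3 × 0.6).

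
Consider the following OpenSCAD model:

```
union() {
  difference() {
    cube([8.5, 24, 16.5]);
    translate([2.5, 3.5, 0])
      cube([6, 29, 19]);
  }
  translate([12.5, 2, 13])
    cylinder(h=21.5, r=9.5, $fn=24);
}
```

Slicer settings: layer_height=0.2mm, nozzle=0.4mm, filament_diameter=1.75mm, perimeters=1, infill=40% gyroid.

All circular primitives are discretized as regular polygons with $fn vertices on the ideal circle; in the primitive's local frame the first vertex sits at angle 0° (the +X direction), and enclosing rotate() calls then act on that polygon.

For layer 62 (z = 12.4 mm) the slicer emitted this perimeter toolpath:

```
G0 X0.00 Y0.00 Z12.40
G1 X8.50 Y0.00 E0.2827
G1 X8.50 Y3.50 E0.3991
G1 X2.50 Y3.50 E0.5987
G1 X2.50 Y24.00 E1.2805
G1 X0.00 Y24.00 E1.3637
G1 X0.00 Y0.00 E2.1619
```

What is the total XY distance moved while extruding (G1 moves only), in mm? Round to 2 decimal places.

65.00 mm

Sum the Euclidean lengths of each G1 segment: total = 65.00 mm.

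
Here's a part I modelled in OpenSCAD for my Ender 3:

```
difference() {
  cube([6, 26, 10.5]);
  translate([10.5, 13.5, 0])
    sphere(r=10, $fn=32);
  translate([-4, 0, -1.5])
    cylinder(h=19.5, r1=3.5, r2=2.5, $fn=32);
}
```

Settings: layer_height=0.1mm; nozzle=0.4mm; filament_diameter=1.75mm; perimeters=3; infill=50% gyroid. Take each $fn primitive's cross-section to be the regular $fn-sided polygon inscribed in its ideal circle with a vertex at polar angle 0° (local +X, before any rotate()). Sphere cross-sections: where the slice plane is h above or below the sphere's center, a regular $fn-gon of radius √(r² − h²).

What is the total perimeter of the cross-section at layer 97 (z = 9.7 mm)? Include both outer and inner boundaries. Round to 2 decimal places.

64.00 mm

At z = 9.7 mm: the 6×26 cube contributes its full rectangle (perimeter 64.00 mm); the r=10 sphere at (10.5, 13.5) slices to a regular 32-gon of circumradius 2.431 (√(r²−h²) with h=9.7 from center) (perimeter = 2·32·2.431·sin(180°/32) = 15.25 mm); the cone at (-4, 0): at t=0.574 of its height the radius interpolates to r₁+(r₂−r₁)t = 2.926, giving a regular 32-gon of that circumradius (perimeter = 2·32·2.926·sin(180°/32) = 18.35 mm); After the difference (first − rest): starting from the 6×26 cube, the r=10 sphere at (10.5, 13.5) misses the remaining region (no effect); the cone at (-4, 0) misses the remaining region (no effect) — boundary = 64.00 mm. Overall, the cross-section is a single solid region. Total boundary length (outer) = 64.00 mm.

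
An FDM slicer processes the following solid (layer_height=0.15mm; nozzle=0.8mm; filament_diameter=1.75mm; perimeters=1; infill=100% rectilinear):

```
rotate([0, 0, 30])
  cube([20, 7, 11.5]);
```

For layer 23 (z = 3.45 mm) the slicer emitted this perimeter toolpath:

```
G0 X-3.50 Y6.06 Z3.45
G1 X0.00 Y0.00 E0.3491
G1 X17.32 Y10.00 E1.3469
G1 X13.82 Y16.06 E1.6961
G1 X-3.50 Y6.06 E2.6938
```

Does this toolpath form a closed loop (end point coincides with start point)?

Start point (G0): (-3.50, 6.06). End point (last G1): the path returns to the start — closed.

yes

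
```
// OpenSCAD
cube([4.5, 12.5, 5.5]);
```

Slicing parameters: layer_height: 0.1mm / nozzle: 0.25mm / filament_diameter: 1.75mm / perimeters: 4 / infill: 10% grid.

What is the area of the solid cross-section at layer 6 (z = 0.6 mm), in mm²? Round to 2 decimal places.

56.25 mm²

At z = 0.6 mm: the 4.5×12.5 cube contributes its full rectangle (area 56.25 mm²). Overall, the cross-section is a single solid region. Net area = 56.25 mm².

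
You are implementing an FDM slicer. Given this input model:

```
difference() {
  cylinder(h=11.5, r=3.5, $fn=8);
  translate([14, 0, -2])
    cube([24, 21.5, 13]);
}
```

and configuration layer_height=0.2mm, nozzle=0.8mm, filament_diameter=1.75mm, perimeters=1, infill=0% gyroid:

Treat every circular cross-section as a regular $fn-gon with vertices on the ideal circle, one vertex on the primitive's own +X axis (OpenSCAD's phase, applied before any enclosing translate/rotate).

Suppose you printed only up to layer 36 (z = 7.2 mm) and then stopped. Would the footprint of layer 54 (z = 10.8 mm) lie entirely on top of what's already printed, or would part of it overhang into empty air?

Compare the two slices. At z = 7.2: the r=3.5 cylinder contributes a regular 8-gon of circumradius 3.5 (area = (8/2)·3.500²·sin(360°/8) = 34.65 mm²); the cube at (14, 0) is present — its section is the full 24×21.5 rectangle (area 516.00 mm²); Subtracting the remaining from the first: starting from the r=3.5 cylinder (34.65 mm²), the 24×21.5 cube at (14, 0) misses the remaining region (no effect) — area = 34.65 mm². At z = 10.8: the cylinder: section is a regular 8-gon, circumradius r=3.5 (area = (8/2)·3.500²·sin(360°/8) = 34.65 mm²); the 24×21.5 cube at (14, 0) contributes its full rectangle (area 516.00 mm²); Subtracting the remaining from the first: starting from the r=3.5 cylinder (34.65 mm²), the 24×21.5 cube at (14, 0) misses the remaining region (no effect) — area = 34.65 mm². Checking containment: the cross-section at z = 10.8 is a subset of the cross-section at z = 7.2.

entirely on top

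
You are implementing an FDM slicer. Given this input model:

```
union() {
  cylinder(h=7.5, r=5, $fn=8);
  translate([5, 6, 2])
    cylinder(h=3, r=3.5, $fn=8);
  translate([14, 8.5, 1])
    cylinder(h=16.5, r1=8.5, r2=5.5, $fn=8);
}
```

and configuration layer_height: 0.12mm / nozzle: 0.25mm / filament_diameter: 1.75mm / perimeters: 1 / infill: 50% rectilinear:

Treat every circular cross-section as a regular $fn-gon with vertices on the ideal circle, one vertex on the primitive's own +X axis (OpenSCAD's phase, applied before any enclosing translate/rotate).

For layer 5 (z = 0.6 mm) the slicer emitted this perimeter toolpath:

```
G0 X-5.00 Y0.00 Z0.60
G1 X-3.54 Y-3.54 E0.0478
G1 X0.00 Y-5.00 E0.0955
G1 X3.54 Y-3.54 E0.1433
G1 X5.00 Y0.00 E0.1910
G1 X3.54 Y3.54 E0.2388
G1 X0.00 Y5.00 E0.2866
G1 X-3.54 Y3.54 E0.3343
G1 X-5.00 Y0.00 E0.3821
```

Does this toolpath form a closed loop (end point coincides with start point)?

yes

Start point (G0): (-5.00, 0.00). End point (last G1): the path returns to the start — closed.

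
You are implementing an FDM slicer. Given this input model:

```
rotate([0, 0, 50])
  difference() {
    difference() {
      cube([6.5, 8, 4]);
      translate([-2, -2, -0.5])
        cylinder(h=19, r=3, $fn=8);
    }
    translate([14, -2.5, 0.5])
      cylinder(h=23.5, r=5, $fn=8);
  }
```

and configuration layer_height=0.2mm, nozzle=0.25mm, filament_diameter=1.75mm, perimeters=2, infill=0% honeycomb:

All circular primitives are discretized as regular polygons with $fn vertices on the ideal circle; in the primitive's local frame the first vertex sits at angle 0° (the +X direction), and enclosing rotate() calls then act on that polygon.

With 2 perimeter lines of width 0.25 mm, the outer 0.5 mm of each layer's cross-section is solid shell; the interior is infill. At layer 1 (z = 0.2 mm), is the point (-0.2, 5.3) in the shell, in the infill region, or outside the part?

infill

At z = 0.2 mm: the 6.5×8 cube contributes its full rectangle; the r=3 cylinder at (-2, -2) contributes a regular 8-gon of circumradius 3; After the difference (first − rest): starting from the 6.5×8 cube, the r=3 cylinder at (-2, -2) partially overlaps it — only the 0.02 mm² overlap (of its 25.46 mm²) is removed, clipping the outline — 1 connected region; the cylinder at (14, -2.5) does not reach this height (z outside [0.5, 24]); Taking the first minus the rest: none of the subtracted shapes is present at this height, so that combined region is unchanged — 1 connected region; (rotated 50° about Z; rotation is an isometry so areas/perimeters/island counts are preserved). Overall, the cross-section is a single solid region. Undo the 50° rotation: the query point maps to (3.931, 3.560) in the un-rotated model frame. The nearest boundary edge runs (6.50, 8.00)→(6.50, 0.00); distance from the point to it = 2.57 mm. The point is inside the cross-section and 2.57 mm from the nearest boundary — more than the 0.5 mm shell width (2 × 0.25), so it's in the infill interior.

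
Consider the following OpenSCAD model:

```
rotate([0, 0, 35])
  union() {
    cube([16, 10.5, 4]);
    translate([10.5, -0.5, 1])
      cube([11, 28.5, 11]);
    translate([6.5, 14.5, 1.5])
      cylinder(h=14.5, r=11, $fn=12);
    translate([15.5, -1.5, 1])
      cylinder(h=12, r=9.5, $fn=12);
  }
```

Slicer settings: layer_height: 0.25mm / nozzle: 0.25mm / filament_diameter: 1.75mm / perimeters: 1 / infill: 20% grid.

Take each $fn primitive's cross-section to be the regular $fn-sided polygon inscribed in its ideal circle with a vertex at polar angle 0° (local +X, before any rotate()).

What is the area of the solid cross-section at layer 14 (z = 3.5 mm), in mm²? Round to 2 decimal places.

At z = 3.5 mm: the 16×10.5 cube contributes its full rectangle (area 168.00 mm²); the 11×28.5 cube at (10.5, -0.5) contributes its full rectangle (area 313.50 mm²); the r=11 cylinder at (6.5, 14.5) contributes a regular 12-gon of circumradius 11 (area = (12/2)·11.000²·sin(360°/12) = 363.00 mm²); the r=9.5 cylinder at (15.5, -1.5) gives a regular 12-gon of circumradius 9.5 (constant along its height) (area = (12/2)·9.500²·sin(360°/12) = 270.75 mm²); Taking the union: the regions partially overlap — summed areas 1115.25 mm² minus the doubly-counted overlap 322.71 mm² gives 792.54 mm² — area = 792.54 mm²; (rotated 35° about Z; rotation is an isometry so areas/perimeters/island counts are preserved). Overall, the cross-section is a single solid region. Net area = 792.54 mm².

792.54 mm²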